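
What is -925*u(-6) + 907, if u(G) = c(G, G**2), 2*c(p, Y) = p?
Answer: 3682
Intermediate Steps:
c(p, Y) = p/2
u(G) = G/2
-925*u(-6) + 907 = -925*(-6)/2 + 907 = -925*(-3) + 907 = 2775 + 907 = 3682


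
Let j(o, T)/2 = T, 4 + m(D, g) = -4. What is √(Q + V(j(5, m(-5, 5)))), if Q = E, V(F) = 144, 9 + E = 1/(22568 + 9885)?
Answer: 26*√210327893/32453 ≈ 11.619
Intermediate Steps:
m(D, g) = -8 (m(D, g) = -4 - 4 = -8)
j(o, T) = 2*T
E = -292076/32453 (E = -9 + 1/(22568 + 9885) = -9 + 1/32453 = -292076/32453 ≈ -9.0000)
Q = -292076/32453 ≈ -9.0000
√(Q + V(j(5, m(-5, 5)))) = √(-292076/32453 + 144) = √(4381156/32453) = 26*√210327893/32453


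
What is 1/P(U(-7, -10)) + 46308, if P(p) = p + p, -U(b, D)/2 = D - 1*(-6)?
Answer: 740929/16 ≈ 46308.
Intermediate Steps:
U(b, D) = -12 - 2*D (U(b, D) = -2*(D - 1*(-6)) = -2*(D + 6) = -2*(6 + D) = -12 - 2*D)
P(p) = 2*p
1/P(U(-7, -10)) + 46308 = 1/(2*(-12 - 2*(-10))) + 46308 = 1/(2*(-12 + 20)) + 46308 = 1/(2*8) + 46308 = 1/16 + 46308 = 740929/16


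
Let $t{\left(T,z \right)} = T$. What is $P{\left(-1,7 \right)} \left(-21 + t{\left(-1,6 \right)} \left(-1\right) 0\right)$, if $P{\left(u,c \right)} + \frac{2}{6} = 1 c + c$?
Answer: $-287$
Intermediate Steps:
$P{\left(u,c \right)} = - \frac{1}{3} + 2 c$ ($P{\left(u,c \right)} = - \frac{1}{3} + \left(1 c + c\right) = - \frac{1}{3} + \left(c + c\right) = - \frac{1}{3} + 2 c$)
$P{\left(-1,7 \right)} \left(-21 + t{\left(-1,6 \right)} \left(-1\right) 0\right) = \left(- \frac{1}{3} + 2 \cdot 7\right) \left(-21 + \left(-1\right) \left(-1\right) 0\right) = \left(- \frac{1}{3} + 14\right) \left(-21 + 1 \cdot 0\right) = \frac{41 \left(-21 + 0\right)}{3} = \frac{41}{3} \left(-21\right) = -287$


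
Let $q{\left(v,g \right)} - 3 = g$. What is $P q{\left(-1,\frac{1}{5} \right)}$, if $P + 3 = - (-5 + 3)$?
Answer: $- \frac{16}{5} \approx -3.2$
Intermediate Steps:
$q{\left(v,g \right)} = 3 + g$
$P = -1$ ($P = -3 - \left(-5 + 3\right) = -3 - -2 = -3 + 2 = -1$)
$P q{\left(-1,\frac{1}{5} \right)} = - (3 + \frac{1}{5}) = \left(-1\right) \frac{16}{5} = - \frac{16}{5}$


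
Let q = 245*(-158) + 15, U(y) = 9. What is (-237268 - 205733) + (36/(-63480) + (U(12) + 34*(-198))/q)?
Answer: -18136148179593/40939310 ≈ -4.4300e+5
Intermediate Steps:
q = -38695 (q = -38710 + 15 = -38695)
(-237268 - 205733) + (36/(-63480) + (U(12) + 34*(-198))/q) = (-237268 - 205733) + (36/(-63480) + (9 + 34*(-198))/(-38695)) = -443001 + (36*(-1/63480) + (9 - 6732)*(-1/38695)) = -443001 + (-3/5290 - 6723*(-1/38695)) = -443001 + (-3/5290 + 6723/38695) = -443001 + 7089717/40939310 = -18136148179593/40939310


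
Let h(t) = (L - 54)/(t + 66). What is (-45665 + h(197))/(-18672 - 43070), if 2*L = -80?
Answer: 12009989/16238146 ≈ 0.73962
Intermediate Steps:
L = -40 (L = (1/2)*(-80) = -40)
h(t) = -94/(66 + t) (h(t) = (-40 - 54)/(t + 66) = -94/(66 + t))
(-45665 + h(197))/(-18672 - 43070) = (-45665 - 94/(66 + 197))/(-18672 - 43070) = (-45665 - 94/263)/(-61742) = (-45665 - 94*1/263)*(-1/61742) = (-45665 - 94/263)*(-1/61742) = -12009989/263*(-1/61742) = 12009989/16238146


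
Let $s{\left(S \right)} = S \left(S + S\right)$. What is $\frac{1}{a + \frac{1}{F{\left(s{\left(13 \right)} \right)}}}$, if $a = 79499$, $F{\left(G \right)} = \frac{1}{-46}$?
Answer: $\frac{1}{79453} \approx 1.2586 \cdot 10^{-5}$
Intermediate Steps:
$s{\left(S \right)} = 2 S^{2}$ ($s{\left(S \right)} = S 2 S = 2 S^{2}$)
$F{\left(G \right)} = - \frac{1}{46}$
$\frac{1}{a + \frac{1}{F{\left(s{\left(13 \right)} \right)}}} = \frac{1}{79499 + \frac{1}{- \frac{1}{46}}} = \frac{1}{79499 - 46} = \frac{1}{79453}$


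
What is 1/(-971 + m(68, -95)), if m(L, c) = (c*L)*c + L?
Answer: 1/612797 ≈ 1.6319e-6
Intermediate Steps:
m(L, c) = L + L*c² (m(L, c) = (L*c)*c + L = L*c² + L = L + L*c²)
1/(-971 + m(68, -95)) = 1/(-971 + 68*(1 + (-95)²)) = 1/(-971 + 68*(1 + 9025)) = 1/(-971 + 68*9026) = 1/(-971 + 613768) = 1/612797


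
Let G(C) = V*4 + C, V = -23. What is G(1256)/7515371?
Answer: 1164/7515371 ≈ 0.00015488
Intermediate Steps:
G(C) = -92 + C (G(C) = -23*4 + C = -92 + C)
G(1256)/7515371 = (-92 + 1256)/7515371 = 1164*(1/7515371) = 1164/7515371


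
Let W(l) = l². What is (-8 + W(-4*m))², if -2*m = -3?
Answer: 784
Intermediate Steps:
m = 3/2 (m = -½*(-3) = 3/2 ≈ 1.5000)
(-8 + W(-4*m))² = (-8 + (-4*3/2)²)² = (-8 + (-6)²)² = (-8 + 36)² = 28² = 784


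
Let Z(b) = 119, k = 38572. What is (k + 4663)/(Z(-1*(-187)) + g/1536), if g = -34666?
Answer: 33204480/74059 ≈ 448.35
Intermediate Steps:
(k + 4663)/(Z(-1*(-187)) + g/1536) = (38572 + 4663)/(119 - 34666/1536) = 43235/(119 - 34666*1/1536) = 43235/(119 - 17333/768) = 43235/(74059/768) = 43235*(768/74059) = 33204480/74059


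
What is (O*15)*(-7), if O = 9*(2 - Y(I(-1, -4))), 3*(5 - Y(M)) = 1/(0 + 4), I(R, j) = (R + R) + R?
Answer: 11025/4 ≈ 2756.3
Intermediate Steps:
I(R, j) = 3*R (I(R, j) = 2*R + R = 3*R)
Y(M) = 59/12 (Y(M) = 5 - 1/(3*(0 + 4)) = 5 - 1/3/4 = 5 - 1/3*1/4 = 5 - 1/12 = 59/12)
O = -105/4 (O = 9*(2 - 1*59/12) = 9*(2 - 59/12) = 9*(-35/12) = -105/4 ≈ -26.250)
(O*15)*(-7) = -105/4*15*(-7) = -1575/4*(-7) = 11025/4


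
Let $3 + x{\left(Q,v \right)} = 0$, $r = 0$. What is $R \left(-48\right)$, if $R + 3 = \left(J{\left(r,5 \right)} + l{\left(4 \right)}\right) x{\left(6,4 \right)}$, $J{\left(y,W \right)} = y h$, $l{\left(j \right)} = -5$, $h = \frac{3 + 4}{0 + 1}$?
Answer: $-576$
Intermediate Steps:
$h = 7$ ($h = \frac{7}{1} = 7 \cdot 1 = 7$)
$J{\left(y,W \right)} = 7 y$ ($J{\left(y,W \right)} = y 7 = 7 y$)
$x{\left(Q,v \right)} = -3$ ($x{\left(Q,v \right)} = -3 + 0 = -3$)
$R = 12$ ($R = -3 + \left(7 \cdot 0 - 5\right) \left(-3\right) = -3 + \left(0 - 5\right) \left(-3\right) = -3 - -15 = -3 + 15 = 12$)
$R \left(-48\right) = 12 \left(-48\right) = -576$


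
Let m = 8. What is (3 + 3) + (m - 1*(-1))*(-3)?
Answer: -21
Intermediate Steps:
(3 + 3) + (m - 1*(-1))*(-3) = (3 + 3) + (8 - 1*(-1))*(-3) = 6 + (8 + 1)*(-3) = 6 + 9*(-3) = 6 - 27 = -21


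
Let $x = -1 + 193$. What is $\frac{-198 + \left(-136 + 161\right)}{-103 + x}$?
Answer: $- \frac{173}{89} \approx -1.9438$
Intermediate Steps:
$x = 192$
$\frac{-198 + \left(-136 + 161\right)}{-103 + x} = \frac{-198 + \left(-136 + 161\right)}{-103 + 192} = \frac{-198 + 25}{89} = \left(-173\right) \frac{1}{89} = - \frac{173}{89}$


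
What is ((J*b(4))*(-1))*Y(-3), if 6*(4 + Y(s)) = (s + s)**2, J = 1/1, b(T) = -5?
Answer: 10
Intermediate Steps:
J = 1
Y(s) = -4 + 2*s**2/3 (Y(s) = -4 + (s + s)**2/6 = -4 + (2*s)**2/6 = -4 + (4*s**2)/6 = -4 + 2*s**2/3)
((J*b(4))*(-1))*Y(-3) = ((1*(-5))*(-1))*(-4 + (2/3)*(-3)**2) = (-5*(-1))*(-4 + (2/3)*9) = 5*(-4 + 6) = 5*2 = 10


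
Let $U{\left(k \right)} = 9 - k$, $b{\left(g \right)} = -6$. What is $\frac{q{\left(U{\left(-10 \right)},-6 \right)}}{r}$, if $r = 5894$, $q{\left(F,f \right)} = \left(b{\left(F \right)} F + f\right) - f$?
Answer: $- \frac{57}{2947} \approx -0.019342$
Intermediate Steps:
$q{\left(F,f \right)} = - 6 F$ ($q{\left(F,f \right)} = \left(- 6 F + f\right) - f = \left(f - 6 F\right) - f = - 6 F$)
$\frac{q{\left(U{\left(-10 \right)},-6 \right)}}{r} = \frac{\left(-6\right) \left(9 - -10\right)}{5894} = - 6 \left(9 + 10\right) \frac{1}{5894} = \left(-6\right) 19 \cdot \frac{1}{5894} = \left(-114\right) \frac{1}{5894} = - \frac{57}{2947}$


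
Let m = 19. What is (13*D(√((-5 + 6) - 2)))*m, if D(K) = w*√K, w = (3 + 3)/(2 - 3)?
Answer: -1482*√I ≈ -1047.9 - 1047.9*I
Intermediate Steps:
w = -6 (w = 6/(-1) = 6*(-1) = -6)
D(K) = -6*√K
(13*D(√((-5 + 6) - 2)))*m = (13*(-6*((-5 + 6) - 2)^(¼)))*19 = (13*(-6*(1 - 2)^(¼)))*19 = (13*(-6*(-1)^(¼)))*19 = (13*(-6*√I))*19 = -78*√I*19 = -1482*√I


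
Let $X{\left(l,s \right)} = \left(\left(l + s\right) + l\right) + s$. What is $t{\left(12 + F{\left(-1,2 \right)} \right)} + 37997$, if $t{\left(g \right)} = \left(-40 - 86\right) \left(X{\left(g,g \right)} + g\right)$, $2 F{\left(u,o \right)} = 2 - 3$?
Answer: $30752$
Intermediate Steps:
$F{\left(u,o \right)} = - \frac{1}{2}$ ($F{\left(u,o \right)} = \frac{2 - 3}{2} = \frac{1}{2} \left(-1\right) = - \frac{1}{2}$)
$X{\left(l,s \right)} = 2 l + 2 s$ ($X{\left(l,s \right)} = \left(s + 2 l\right) + s = 2 l + 2 s$)
$t{\left(g \right)} = - 630 g$ ($t{\left(g \right)} = \left(-40 - 86\right) \left(\left(2 g + 2 g\right) + g\right) = - 126 \left(4 g + g\right) = - 126 \cdot 5 g = - 630 g$)
$t{\left(12 + F{\left(-1,2 \right)} \right)} + 37997 = - 630 \left(12 - \frac{1}{2}\right) + 37997 = \left(-630\right) \frac{23}{2} + 37997 = -7245 + 37997 = 30752$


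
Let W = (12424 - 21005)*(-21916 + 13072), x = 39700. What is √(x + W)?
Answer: 4*√4745629 ≈ 8713.8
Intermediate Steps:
W = 75890364 (W = -8581*(-8844) = 75890364)
√(x + W) = √(39700 + 75890364) = √75930064 = 4*√4745629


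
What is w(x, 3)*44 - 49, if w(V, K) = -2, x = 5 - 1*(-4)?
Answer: -137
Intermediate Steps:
x = 9 (x = 5 + 4 = 9)
w(x, 3)*44 - 49 = -2*44 - 49 = -88 - 49 = -137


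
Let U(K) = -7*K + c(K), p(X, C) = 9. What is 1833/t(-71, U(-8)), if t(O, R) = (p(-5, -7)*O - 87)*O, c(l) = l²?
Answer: 611/17182 ≈ 0.035560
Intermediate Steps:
U(K) = K² - 7*K (U(K) = -7*K + K² = K² - 7*K)
t(O, R) = O*(-87 + 9*O) (t(O, R) = (9*O - 87)*O = (-87 + 9*O)*O = O*(-87 + 9*O))
1833/t(-71, U(-8)) = 1833/((3*(-71)*(-29 + 3*(-71)))) = 1833/((3*(-71)*(-29 - 213))) = 1833/((3*(-71)*(-242))) = 1833/51546 = 1833*(1/51546) = 611/17182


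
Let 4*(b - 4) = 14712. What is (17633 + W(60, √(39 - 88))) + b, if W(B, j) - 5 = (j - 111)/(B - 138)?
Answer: 554357/26 - 7*I/78 ≈ 21321.0 - 0.089744*I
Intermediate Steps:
b = 3682 (b = 4 + (¼)*14712 = 4 + 3678 = 3682)
W(B, j) = 5 + (-111 + j)/(-138 + B) (W(B, j) = 5 + (j - 111)/(B - 138) = 5 + (-111 + j)/(-138 + B))
(17633 + W(60, √(39 - 88))) + b = (17633 + (-801 + √(39 - 88) + 5*60)/(-138 + 60)) + 3682 = (17633 + (-801 + √(-49) + 300)/(-78)) + 3682 = (17633 - (-801 + 7*I + 300)/78) + 3682 = (17633 - (-501 + 7*I)/78) + 3682 = (17633 + (167/26 - 7*I/78)) + 3682 = (458625/26 - 7*I/78) + 3682 = 554357/26 - 7*I/78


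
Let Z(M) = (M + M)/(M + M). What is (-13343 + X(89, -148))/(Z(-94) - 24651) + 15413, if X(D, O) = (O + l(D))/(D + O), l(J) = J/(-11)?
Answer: 24658351994/1599785 ≈ 15414.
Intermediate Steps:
l(J) = -J/11 (l(J) = J*(-1/11) = -J/11)
X(D, O) = (O - D/11)/(D + O)
Z(M) = 1 (Z(M) = (2*M)/((2*M)) = (2*M)*(1/(2*M)) = 1)
(-13343 + X(89, -148))/(Z(-94) - 24651) + 15413 = (-13343 + (-148 - 1/11*89)/(89 - 148))/(1 - 24651) + 15413 = (-13343 + (-148 - 89/11)/(-59))/(-24650) + 15413 = (-13343 - 1/59*(-1717/11))*(-1/24650) + 15413 = (-13343 + 1717/649)*(-1/24650) + 15413 = -8657890/649*(-1/24650) + 15413 = 865789/1599785 + 15413 = 24658351994/1599785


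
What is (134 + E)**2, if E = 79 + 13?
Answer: 51076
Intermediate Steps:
E = 92
(134 + E)**2 = (134 + 92)**2 = 226**2 = 51076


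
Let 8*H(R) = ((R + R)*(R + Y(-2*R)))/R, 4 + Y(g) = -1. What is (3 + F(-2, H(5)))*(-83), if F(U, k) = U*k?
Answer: -249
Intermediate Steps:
Y(g) = -5 (Y(g) = -4 - 1 = -5)
H(R) = -5/4 + R/4 (H(R) = (((R + R)*(R - 5))/R)/8 = (((2*R)*(-5 + R))/R)/8 = ((2*R*(-5 + R))/R)/8 = (-10 + 2*R)/8 = -5/4 + R/4)
(3 + F(-2, H(5)))*(-83) = (3 - 2*(-5/4 + (¼)*5))*(-83) = (3 - 2*(-5/4 + 5/4))*(-83) = (3 - 2*0)*(-83) = (3 + 0)*(-83) = 3*(-83) = -249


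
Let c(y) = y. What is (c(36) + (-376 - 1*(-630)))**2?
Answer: 84100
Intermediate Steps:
(c(36) + (-376 - 1*(-630)))**2 = (36 + (-376 - 1*(-630)))**2 = (36 + (-376 + 630))**2 = (36 + 254)**2 = 290**2 = 84100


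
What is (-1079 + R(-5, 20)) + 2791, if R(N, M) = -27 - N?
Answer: 1690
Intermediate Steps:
(-1079 + R(-5, 20)) + 2791 = (-1079 + (-27 - 1*(-5))) + 2791 = (-1079 + (-27 + 5)) + 2791 = (-1079 - 22) + 2791 = -1101 + 2791 = 1690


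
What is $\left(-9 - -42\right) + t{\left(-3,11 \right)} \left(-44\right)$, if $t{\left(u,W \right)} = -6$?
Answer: $297$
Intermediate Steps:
$\left(-9 - -42\right) + t{\left(-3,11 \right)} \left(-44\right) = \left(-9 - -42\right) - -264 = \left(-9 + 42\right) + 264 = 33 + 264 = 297$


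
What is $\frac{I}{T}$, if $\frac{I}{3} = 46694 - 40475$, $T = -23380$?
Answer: $- \frac{18657}{23380} \approx -0.79799$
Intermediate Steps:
$I = 18657$ ($I = 3 \left(46694 - 40475\right) = 3 \cdot 6219 = 18657$)
$\frac{I}{T} = \frac{18657}{-23380} = 18657 \left(- \frac{1}{23380}\right) = - \frac{18657}{23380}$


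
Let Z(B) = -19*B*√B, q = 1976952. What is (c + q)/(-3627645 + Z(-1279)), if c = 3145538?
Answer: -9291287618025/6957553558352 - 62240814745*I*√1279/6957553558352 ≈ -1.3354 - 0.31993*I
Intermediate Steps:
Z(B) = -19*B^(3/2)
(c + q)/(-3627645 + Z(-1279)) = (3145538 + 1976952)/(-3627645 - (-24301)*I*√1279) = 5122490/(-3627645 - (-24301)*I*√1279) = 5122490/(-3627645 + 24301*I*√1279)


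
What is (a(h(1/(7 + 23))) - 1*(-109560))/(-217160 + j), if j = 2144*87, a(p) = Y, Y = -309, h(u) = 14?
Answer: -109251/30632 ≈ -3.5666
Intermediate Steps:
a(p) = -309
j = 186528
(a(h(1/(7 + 23))) - 1*(-109560))/(-217160 + j) = (-309 - 1*(-109560))/(-217160 + 186528) = (-309 + 109560)/(-30632) = 109251*(-1/30632) = -109251/30632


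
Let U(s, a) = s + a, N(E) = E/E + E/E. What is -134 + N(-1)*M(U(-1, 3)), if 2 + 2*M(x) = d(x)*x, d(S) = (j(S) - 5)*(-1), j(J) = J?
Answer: -130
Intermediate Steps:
N(E) = 2 (N(E) = 1 + 1 = 2)
U(s, a) = a + s
d(S) = 5 - S (d(S) = (S - 5)*(-1) = (-5 + S)*(-1) = 5 - S)
M(x) = -1 + x*(5 - x)/2 (M(x) = -1 + ((5 - x)*x)/2 = -1 + (x*(5 - x))/2 = -1 + x*(5 - x)/2)
-134 + N(-1)*M(U(-1, 3)) = -134 + 2*(-1 - (3 - 1)*(-5 + (3 - 1))/2) = -134 + 2*(-1 - ½*2*(-5 + 2)) = -134 + 2*(-1 - ½*2*(-3)) = -134 + 2*(-1 + 3) = -134 + 2*2 = -134 + 4 = -130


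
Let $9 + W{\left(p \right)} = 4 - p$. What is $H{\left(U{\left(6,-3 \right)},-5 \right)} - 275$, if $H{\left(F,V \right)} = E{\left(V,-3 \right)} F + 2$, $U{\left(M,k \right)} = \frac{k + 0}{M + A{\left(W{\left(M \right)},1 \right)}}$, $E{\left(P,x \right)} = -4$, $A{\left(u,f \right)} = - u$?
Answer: $- \frac{4629}{17} \approx -272.29$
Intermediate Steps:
$W{\left(p \right)} = -5 - p$ ($W{\left(p \right)} = -9 - \left(-4 + p\right) = -5 - p$)
$U{\left(M,k \right)} = \frac{k}{5 + 2 M}$ ($U{\left(M,k \right)} = \frac{k + 0}{M - \left(-5 - M\right)} = \frac{k}{M + \left(5 + M\right)} = \frac{k}{5 + 2 M}$)
$H{\left(F,V \right)} = 2 - 4 F$ ($H{\left(F,V \right)} = - 4 F + 2 = 2 - 4 F$)
$H{\left(U{\left(6,-3 \right)},-5 \right)} - 275 = \left(2 - 4 \left(- \frac{3}{5 + 2 \cdot 6}\right)\right) - 275 = \left(2 - 4 \left(- \frac{3}{5 + 12}\right)\right) - 275 = \left(2 - 4 \left(- \frac{3}{17}\right)\right) - 275 = \left(2 - 4 \left(\left(-3\right) \frac{1}{17}\right)\right) - 275 = \left(2 - - \frac{12}{17}\right) - 275 = \left(2 + \frac{12}{17}\right) - 275 = \frac{46}{17} - 275 = - \frac{4629}{17}$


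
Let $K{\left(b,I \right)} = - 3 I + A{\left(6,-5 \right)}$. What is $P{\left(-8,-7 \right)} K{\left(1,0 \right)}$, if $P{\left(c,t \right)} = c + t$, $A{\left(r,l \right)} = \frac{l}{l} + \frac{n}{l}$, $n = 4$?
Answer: $-3$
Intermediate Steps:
$A{\left(r,l \right)} = 1 + \frac{4}{l}$ ($A{\left(r,l \right)} = \frac{l}{l} + \frac{4}{l} = 1 + \frac{4}{l}$)
$K{\left(b,I \right)} = \frac{1}{5} - 3 I$ ($K{\left(b,I \right)} = - 3 I + \frac{4 - 5}{-5} = - 3 I - - \frac{1}{5} = - 3 I + \frac{1}{5} = \frac{1}{5} - 3 I$)
$P{\left(-8,-7 \right)} K{\left(1,0 \right)} = \left(-8 - 7\right) \left(\frac{1}{5} - 0\right) = - 15 \left(\frac{1}{5} + 0\right) = \left(-15\right) \frac{1}{5} = -3$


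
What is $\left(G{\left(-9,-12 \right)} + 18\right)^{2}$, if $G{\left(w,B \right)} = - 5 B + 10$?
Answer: $7744$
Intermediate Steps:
$G{\left(w,B \right)} = 10 - 5 B$
$\left(G{\left(-9,-12 \right)} + 18\right)^{2} = \left(\left(10 - -60\right) + 18\right)^{2} = \left(\left(10 + 60\right) + 18\right)^{2} = \left(70 + 18\right)^{2} = 88^{2} = 7744$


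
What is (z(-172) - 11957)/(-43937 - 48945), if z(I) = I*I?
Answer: -17627/92882 ≈ -0.18978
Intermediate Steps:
z(I) = I**2
(z(-172) - 11957)/(-43937 - 48945) = ((-172)**2 - 11957)/(-43937 - 48945) = (29584 - 11957)/(-92882) = 17627*(-1/92882) = -17627/92882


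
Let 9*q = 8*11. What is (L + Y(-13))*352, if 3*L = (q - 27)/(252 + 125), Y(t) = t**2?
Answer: 605473792/10179 ≈ 59483.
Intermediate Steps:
q = 88/9 (q = (8*11)/9 = (1/9)*88 = 88/9 ≈ 9.7778)
L = -155/10179 (L = ((88/9 - 27)/(252 + 125))/3 = (-155/9/377)/3 = (-155/9*1/377)/3 = (1/3)*(-155/3393) = -155/10179 ≈ -0.015227)
(L + Y(-13))*352 = (-155/10179 + (-13)**2)*352 = (-155/10179 + 169)*352 = (1720096/10179)*352 = 605473792/10179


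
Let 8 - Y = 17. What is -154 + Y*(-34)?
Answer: 152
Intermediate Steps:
Y = -9 (Y = 8 - 1*17 = 8 - 17 = -9)
-154 + Y*(-34) = -154 - 9*(-34) = -154 + 306 = 152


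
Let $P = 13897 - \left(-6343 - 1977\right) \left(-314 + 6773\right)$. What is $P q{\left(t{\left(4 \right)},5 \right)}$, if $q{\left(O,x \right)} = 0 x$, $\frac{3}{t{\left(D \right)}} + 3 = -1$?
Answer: $0$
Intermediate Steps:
$t{\left(D \right)} = - \frac{3}{4}$ ($t{\left(D \right)} = \frac{3}{-3 - 1} = \frac{3}{-4} = 3 \left(- \frac{1}{4}\right) = - \frac{3}{4}$)
$P = 53752777$ ($P = 13897 - \left(-8320\right) 6459 = 13897 - -53738880 = 13897 + 53738880 = 53752777$)
$q{\left(O,x \right)} = 0$
$P q{\left(t{\left(4 \right)},5 \right)} = 53752777 \cdot 0 = 0$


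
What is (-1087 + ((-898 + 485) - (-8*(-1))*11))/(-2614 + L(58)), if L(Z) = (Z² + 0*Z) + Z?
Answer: -397/202 ≈ -1.9653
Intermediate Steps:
L(Z) = Z + Z² (L(Z) = (Z² + 0) + Z = Z² + Z = Z + Z²)
(-1087 + ((-898 + 485) - (-8*(-1))*11))/(-2614 + L(58)) = (-1087 + ((-898 + 485) - (-8*(-1))*11))/(-2614 + 58*(1 + 58)) = (-1087 + (-413 - 8*11))/(-2614 + 58*59) = (-1087 + (-413 - 1*88))/(-2614 + 3422) = (-1087 + (-413 - 88))/808 = (-1087 - 501)*(1/808) = -1588*1/808 = -397/202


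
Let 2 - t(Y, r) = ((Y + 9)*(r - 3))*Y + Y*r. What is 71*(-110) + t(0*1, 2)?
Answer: -7808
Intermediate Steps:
t(Y, r) = 2 - Y*r - Y*(-3 + r)*(9 + Y) (t(Y, r) = 2 - (((Y + 9)*(r - 3))*Y + Y*r) = 2 - (((9 + Y)*(-3 + r))*Y + Y*r) = 2 - (((-3 + r)*(9 + Y))*Y + Y*r) = 2 - (Y*(-3 + r)*(9 + Y) + Y*r) = 2 - (Y*r + Y*(-3 + r)*(9 + Y)) = 2 + (-Y*r - Y*(-3 + r)*(9 + Y)) = 2 - Y*r - Y*(-3 + r)*(9 + Y))
71*(-110) + t(0*1, 2) = 71*(-110) + (2 + 3*(0*1)**2 + 27*(0*1) - 1*2*(0*1)**2 - 10*0*1*2) = -7810 + (2 + 3*0**2 + 27*0 - 1*2*0**2 - 10*0*2) = -7810 + (2 + 3*0 + 0 - 1*2*0 + 0) = -7810 + (2 + 0 + 0 + 0 + 0) = -7810 + 2 = -7808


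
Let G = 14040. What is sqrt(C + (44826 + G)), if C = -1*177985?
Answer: 7*I*sqrt(2431) ≈ 345.14*I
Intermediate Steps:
C = -177985
sqrt(C + (44826 + G)) = sqrt(-177985 + (44826 + 14040)) = sqrt(-177985 + 58866) = sqrt(-119119) = 7*I*sqrt(2431)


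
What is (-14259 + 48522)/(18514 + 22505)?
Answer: 11421/13673 ≈ 0.83530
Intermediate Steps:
(-14259 + 48522)/(18514 + 22505) = 34263/41019 = 34263*(1/41019) = 11421/13673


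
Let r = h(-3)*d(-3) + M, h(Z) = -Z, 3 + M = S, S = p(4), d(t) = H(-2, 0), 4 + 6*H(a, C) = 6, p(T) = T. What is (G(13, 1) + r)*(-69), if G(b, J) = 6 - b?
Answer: 345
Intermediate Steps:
H(a, C) = 1/3 (H(a, C) = -2/3 + (1/6)*6 = -2/3 + 1 = 1/3)
d(t) = 1/3
S = 4
M = 1 (M = -3 + 4 = 1)
r = 2 (r = -1*(-3)*(1/3) + 1 = 3*(1/3) + 1 = 1 + 1 = 2)
(G(13, 1) + r)*(-69) = ((6 - 1*13) + 2)*(-69) = ((6 - 13) + 2)*(-69) = (-7 + 2)*(-69) = -5*(-69) = 345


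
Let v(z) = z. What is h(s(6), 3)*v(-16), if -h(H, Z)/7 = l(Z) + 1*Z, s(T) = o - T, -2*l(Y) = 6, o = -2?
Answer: 0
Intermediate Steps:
l(Y) = -3 (l(Y) = -1/2*6 = -3)
s(T) = -2 - T
h(H, Z) = 21 - 7*Z (h(H, Z) = -7*(-3 + 1*Z) = -7*(-3 + Z) = 21 - 7*Z)
h(s(6), 3)*v(-16) = (21 - 7*3)*(-16) = (21 - 21)*(-16) = 0*(-16) = 0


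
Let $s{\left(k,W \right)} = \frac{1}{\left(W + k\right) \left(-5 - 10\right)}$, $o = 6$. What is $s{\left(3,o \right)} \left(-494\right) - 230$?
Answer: $- \frac{30556}{135} \approx -226.34$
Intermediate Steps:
$s{\left(k,W \right)} = \frac{1}{- 15 W - 15 k}$ ($s{\left(k,W \right)} = \frac{1}{\left(W + k\right) \left(-15\right)} = \frac{1}{- 15 W - 15 k}$)
$s{\left(3,o \right)} \left(-494\right) - 230 = - \frac{1}{15 \cdot 6 + 15 \cdot 3} \left(-494\right) - 230 = - \frac{1}{90 + 45} \left(-494\right) - 230 = - \frac{1}{135} \left(-494\right) - 230 = \left(-1\right) \frac{1}{135} \left(-494\right) - 230 = \left(- \frac{1}{135}\right) \left(-494\right) - 230 = \frac{494}{135} - 230 = - \frac{30556}{135}$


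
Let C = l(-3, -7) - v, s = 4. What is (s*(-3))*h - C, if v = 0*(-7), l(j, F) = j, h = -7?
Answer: 87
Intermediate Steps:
v = 0
C = -3 (C = -3 - 1*0 = -3 + 0 = -3)
(s*(-3))*h - C = (4*(-3))*(-7) - 1*(-3) = -12*(-7) + 3 = 84 + 3 = 87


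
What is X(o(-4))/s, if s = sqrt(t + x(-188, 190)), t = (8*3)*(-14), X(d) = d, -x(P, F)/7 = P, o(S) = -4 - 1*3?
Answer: -sqrt(5)/10 ≈ -0.22361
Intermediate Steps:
o(S) = -7 (o(S) = -4 - 3 = -7)
x(P, F) = -7*P
t = -336 (t = 24*(-14) = -336)
s = 14*sqrt(5) (s = sqrt(-336 - 7*(-188)) = sqrt(-336 + 1316) = sqrt(980) = 14*sqrt(5) ≈ 31.305)
X(o(-4))/s = -7*sqrt(5)/70 = -sqrt(5)/10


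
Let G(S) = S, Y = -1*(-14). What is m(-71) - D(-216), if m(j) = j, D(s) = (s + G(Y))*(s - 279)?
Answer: -100061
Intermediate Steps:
Y = 14
D(s) = (-279 + s)*(14 + s) (D(s) = (s + 14)*(s - 279) = (14 + s)*(-279 + s) = (-279 + s)*(14 + s))
m(-71) - D(-216) = -71 - (-3906 + (-216)² - 265*(-216)) = -71 - (-3906 + 46656 + 57240) = -71 - 1*99990 = -71 - 99990 = -100061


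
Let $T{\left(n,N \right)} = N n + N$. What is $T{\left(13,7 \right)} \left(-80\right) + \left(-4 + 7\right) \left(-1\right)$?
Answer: $-7843$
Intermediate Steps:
$T{\left(n,N \right)} = N + N n$
$T{\left(13,7 \right)} \left(-80\right) + \left(-4 + 7\right) \left(-1\right) = 7 \left(1 + 13\right) \left(-80\right) + \left(-4 + 7\right) \left(-1\right) = 7 \cdot 14 \left(-80\right) + 3 \left(-1\right) = 98 \left(-80\right) - 3 = -7840 - 3 = -7843$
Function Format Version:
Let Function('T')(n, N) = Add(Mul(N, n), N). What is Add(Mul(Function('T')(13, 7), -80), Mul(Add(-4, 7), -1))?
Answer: -7843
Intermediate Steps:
Function('T')(n, N) = Add(N, Mul(N, n))
Add(Mul(Function('T')(13, 7), -80), Mul(Add(-4, 7), -1)) = Add(Mul(Mul(7, Add(1, 13)), -80), Mul(Add(-4, 7), -1)) = Add(Mul(Mul(7, 14), -80), Mul(3, -1)) = Add(Mul(98, -80), -3) = Add(-7840, -3) = -7843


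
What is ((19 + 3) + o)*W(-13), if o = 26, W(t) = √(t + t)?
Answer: 48*I*√26 ≈ 244.75*I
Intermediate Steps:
W(t) = √2*√t (W(t) = √(2*t) = √2*√t)
((19 + 3) + o)*W(-13) = ((19 + 3) + 26)*(√2*√(-13)) = (22 + 26)*(√2*(I*√13)) = 48*(I*√26) = 48*I*√26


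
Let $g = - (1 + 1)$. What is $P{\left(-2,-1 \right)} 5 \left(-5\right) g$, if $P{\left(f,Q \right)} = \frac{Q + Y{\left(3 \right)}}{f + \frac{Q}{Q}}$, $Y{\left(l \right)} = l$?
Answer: $-100$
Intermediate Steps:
$P{\left(f,Q \right)} = \frac{3 + Q}{1 + f}$ ($P{\left(f,Q \right)} = \frac{Q + 3}{f + \frac{Q}{Q}} = \frac{3 + Q}{f + 1} = \frac{3 + Q}{1 + f}$)
$g = -2$ ($g = \left(-1\right) 2 = -2$)
$P{\left(-2,-1 \right)} 5 \left(-5\right) g = \frac{3 - 1}{1 - 2} \cdot 5 \left(-5\right) \left(-2\right) = \frac{1}{-1} \cdot 2 \left(-25\right) \left(-2\right) = \left(-1\right) 2 \left(-25\right) \left(-2\right) = \left(-2\right) \left(-25\right) \left(-2\right) = 50 \left(-2\right) = -100$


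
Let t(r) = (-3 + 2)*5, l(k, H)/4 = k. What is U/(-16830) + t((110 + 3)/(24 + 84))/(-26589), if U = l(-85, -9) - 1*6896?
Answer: 10693453/24860715 ≈ 0.43013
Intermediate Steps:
l(k, H) = 4*k
U = -7236 (U = 4*(-85) - 1*6896 = -340 - 6896 = -7236)
t(r) = -5 (t(r) = -1*5 = -5)
U/(-16830) + t((110 + 3)/(24 + 84))/(-26589) = -7236/(-16830) - 5/(-26589) = -7236*(-1/16830) - 5*(-1/26589) = 402/935 + 5/26589 = 10693453/24860715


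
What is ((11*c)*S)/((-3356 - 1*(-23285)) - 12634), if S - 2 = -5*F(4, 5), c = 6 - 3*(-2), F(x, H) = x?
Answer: -2376/7295 ≈ -0.32570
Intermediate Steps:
c = 12 (c = 6 + 6 = 12)
S = -18 (S = 2 - 5*4 = 2 - 20 = -18)
((11*c)*S)/((-3356 - 1*(-23285)) - 12634) = ((11*12)*(-18))/((-3356 - 1*(-23285)) - 12634) = (132*(-18))/((-3356 + 23285) - 12634) = -2376/(19929 - 12634) = -2376/7295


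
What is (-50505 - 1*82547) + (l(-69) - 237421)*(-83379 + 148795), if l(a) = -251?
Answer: -15547684604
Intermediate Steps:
(-50505 - 1*82547) + (l(-69) - 237421)*(-83379 + 148795) = (-50505 - 1*82547) + (-251 - 237421)*(-83379 + 148795) = (-50505 - 82547) - 237672*65416 = -133052 - 15547551552 = -15547684604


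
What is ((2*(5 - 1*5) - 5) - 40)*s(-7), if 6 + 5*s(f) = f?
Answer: 117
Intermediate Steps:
s(f) = -6/5 + f/5
((2*(5 - 1*5) - 5) - 40)*s(-7) = ((2*(5 - 1*5) - 5) - 40)*(-6/5 + (⅕)*(-7)) = ((2*(5 - 5) - 5) - 40)*(-6/5 - 7/5) = ((2*0 - 5) - 40)*(-13/5) = ((0 - 5) - 40)*(-13/5) = (-5 - 40)*(-13/5) = -45*(-13/5) = 117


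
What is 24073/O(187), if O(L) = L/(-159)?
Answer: -3827607/187 ≈ -20469.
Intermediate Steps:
O(L) = -L/159 (O(L) = L*(-1/159) = -L/159)
24073/O(187) = 24073/((-1/159*187)) = 24073/(-187/159) = 24073*(-159/187) = -3827607/187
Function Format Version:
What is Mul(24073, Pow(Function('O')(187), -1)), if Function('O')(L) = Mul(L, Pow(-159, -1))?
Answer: Rational(-3827607, 187) ≈ -20469.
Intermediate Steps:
Function('O')(L) = Mul(Rational(-1, 159), L) (Function('O')(L) = Mul(L, Rational(-1, 159)) = Mul(Rational(-1, 159), L))
Mul(24073, Pow(Function('O')(187), -1)) = Mul(24073, Pow(Mul(Rational(-1, 159), 187), -1)) = Mul(24073, Pow(Rational(-187, 159), -1)) = Mul(24073, Rational(-159, 187)) = Rational(-3827607, 187)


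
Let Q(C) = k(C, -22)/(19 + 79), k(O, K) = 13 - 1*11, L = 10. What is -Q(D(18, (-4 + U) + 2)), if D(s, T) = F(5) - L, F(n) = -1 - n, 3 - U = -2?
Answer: -1/49 ≈ -0.020408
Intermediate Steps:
U = 5 (U = 3 - 1*(-2) = 3 + 2 = 5)
k(O, K) = 2 (k(O, K) = 13 - 11 = 2)
D(s, T) = -16 (D(s, T) = (-1 - 1*5) - 1*10 = (-1 - 5) - 10 = -6 - 10 = -16)
Q(C) = 1/49 (Q(C) = 2/(19 + 79) = 2/98 = 2*(1/98) = 1/49)
-Q(D(18, (-4 + U) + 2)) = -1*1/49 = -1/49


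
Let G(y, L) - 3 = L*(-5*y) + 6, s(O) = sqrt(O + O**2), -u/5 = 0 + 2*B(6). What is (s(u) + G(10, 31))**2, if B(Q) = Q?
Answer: 2378221 - 6164*sqrt(885) ≈ 2.1948e+6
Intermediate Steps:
u = -60 (u = -5*(0 + 2*6) = -5*(0 + 12) = -5*12 = -60)
G(y, L) = 9 - 5*L*y (G(y, L) = 3 + (L*(-5*y) + 6) = 3 + (-5*L*y + 6) = 3 + (6 - 5*L*y) = 9 - 5*L*y)
(s(u) + G(10, 31))**2 = (sqrt(-60*(1 - 60)) + (9 - 5*31*10))**2 = (sqrt(-60*(-59)) + (9 - 1550))**2 = (sqrt(3540) - 1541)**2 = (2*sqrt(885) - 1541)**2 = (-1541 + 2*sqrt(885))**2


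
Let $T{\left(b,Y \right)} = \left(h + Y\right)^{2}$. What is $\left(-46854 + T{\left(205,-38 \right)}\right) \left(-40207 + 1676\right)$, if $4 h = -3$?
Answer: $\frac{27959596309}{16} \approx 1.7475 \cdot 10^{9}$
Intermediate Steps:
$h = - \frac{3}{4}$ ($h = \frac{1}{4} \left(-3\right) = - \frac{3}{4} \approx -0.75$)
$T{\left(b,Y \right)} = \left(- \frac{3}{4} + Y\right)^{2}$
$\left(-46854 + T{\left(205,-38 \right)}\right) \left(-40207 + 1676\right) = \left(-46854 + \frac{\left(-3 + 4 \left(-38\right)\right)^{2}}{16}\right) \left(-40207 + 1676\right) = \left(-46854 + \frac{\left(-3 - 152\right)^{2}}{16}\right) \left(-38531\right) = \left(-46854 + \frac{\left(-155\right)^{2}}{16}\right) \left(-38531\right) = \left(-46854 + \frac{1}{16} \cdot 24025\right) \left(-38531\right) = \left(-46854 + \frac{24025}{16}\right) \left(-38531\right) = \left(- \frac{725639}{16}\right) \left(-38531\right) = \frac{27959596309}{16}$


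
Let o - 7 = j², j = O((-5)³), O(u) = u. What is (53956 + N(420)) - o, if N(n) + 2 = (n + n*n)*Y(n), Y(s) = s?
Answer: 74302722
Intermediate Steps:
N(n) = -2 + n*(n + n²) (N(n) = -2 + (n + n*n)*n = -2 + (n + n²)*n = -2 + n*(n + n²))
j = -125 (j = (-5)³ = -125)
o = 15632 (o = 7 + (-125)² = 7 + 15625 = 15632)
(53956 + N(420)) - o = (53956 + (-2 + 420² + 420³)) - 1*15632 = (53956 + (-2 + 176400 + 74088000)) - 15632 = (53956 + 74264398) - 15632 = 74318354 - 15632 = 74302722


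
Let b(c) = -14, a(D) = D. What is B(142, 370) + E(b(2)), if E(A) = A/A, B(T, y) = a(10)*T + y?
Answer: 1791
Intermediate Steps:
B(T, y) = y + 10*T (B(T, y) = 10*T + y = y + 10*T)
E(A) = 1
B(142, 370) + E(b(2)) = (370 + 10*142) + 1 = (370 + 1420) + 1 = 1790 + 1 = 1791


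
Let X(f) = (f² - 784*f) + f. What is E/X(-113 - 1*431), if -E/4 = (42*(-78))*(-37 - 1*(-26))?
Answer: -9009/45118 ≈ -0.19968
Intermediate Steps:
E = -144144 (E = -4*42*(-78)*(-37 - 1*(-26)) = -(-13104)*(-37 + 26) = -(-13104)*(-11) = -4*36036 = -144144)
X(f) = f² - 783*f
E/X(-113 - 1*431) = -144144*1/((-783 + (-113 - 1*431))*(-113 - 1*431)) = -144144*1/((-783 + (-113 - 431))*(-113 - 431)) = -144144*(-1/(544*(-783 - 544))) = -144144/((-544*(-1327))) = -144144/721888 = -144144*1/721888 = -9009/45118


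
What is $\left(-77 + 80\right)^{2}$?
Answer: $9$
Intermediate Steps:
$\left(-77 + 80\right)^{2} = 3^{2} = 9$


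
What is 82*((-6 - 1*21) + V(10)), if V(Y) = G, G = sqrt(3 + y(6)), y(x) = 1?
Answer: -2050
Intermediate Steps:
G = 2 (G = sqrt(3 + 1) = sqrt(4) = 2)
V(Y) = 2
82*((-6 - 1*21) + V(10)) = 82*((-6 - 1*21) + 2) = 82*((-6 - 21) + 2) = 82*(-27 + 2) = 82*(-25) = -2050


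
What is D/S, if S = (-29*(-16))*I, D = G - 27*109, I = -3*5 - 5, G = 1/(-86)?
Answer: 253099/798080 ≈ 0.31713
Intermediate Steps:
G = -1/86 ≈ -0.011628
I = -20 (I = -15 - 5 = -20)
D = -253099/86 (D = -1/86 - 27*109 = -1/86 - 2943 = -253099/86 ≈ -2943.0)
S = -9280 (S = -29*(-16)*(-20) = 464*(-20) = -9280)
D/S = -253099/86/(-9280) = -253099/86*(-1/9280) = 253099/798080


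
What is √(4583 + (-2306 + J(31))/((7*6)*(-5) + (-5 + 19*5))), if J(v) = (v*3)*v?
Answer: √16481490/60 ≈ 67.662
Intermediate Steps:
J(v) = 3*v² (J(v) = (3*v)*v = 3*v²)
√(4583 + (-2306 + J(31))/((7*6)*(-5) + (-5 + 19*5))) = √(4583 + (-2306 + 3*31²)/((7*6)*(-5) + (-5 + 19*5))) = √(4583 + (-2306 + 3*961)/(42*(-5) + (-5 + 95))) = √(4583 + (-2306 + 2883)/(-210 + 90)) = √(4583 + 577/(-120)) = √(4583 + 577*(-1/120)) = √(4583 - 577/120) = √(549383/120) = √16481490/60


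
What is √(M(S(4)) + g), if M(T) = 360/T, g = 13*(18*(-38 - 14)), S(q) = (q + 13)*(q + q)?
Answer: 3*I*√390643/17 ≈ 110.3*I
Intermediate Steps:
S(q) = 2*q*(13 + q) (S(q) = (13 + q)*(2*q) = 2*q*(13 + q))
g = -12168 (g = 13*(18*(-52)) = 13*(-936) = -12168)
√(M(S(4)) + g) = √(360/((2*4*(13 + 4))) - 12168) = √(360/((2*4*17)) - 12168) = √(360/136 - 12168) = √(360*(1/136) - 12168) = √(45/17 - 12168) = √(-206811/17) = 3*I*√390643/17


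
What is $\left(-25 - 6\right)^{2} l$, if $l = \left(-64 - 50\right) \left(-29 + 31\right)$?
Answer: $-219108$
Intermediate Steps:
$l = -228$ ($l = \left(-114\right) 2 = -228$)
$\left(-25 - 6\right)^{2} l = \left(-25 - 6\right)^{2} \left(-228\right) = \left(-31\right)^{2} \left(-228\right) = 961 \left(-228\right) = -219108$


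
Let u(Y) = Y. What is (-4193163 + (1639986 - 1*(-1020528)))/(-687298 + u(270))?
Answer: 1532649/687028 ≈ 2.2308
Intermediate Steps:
(-4193163 + (1639986 - 1*(-1020528)))/(-687298 + u(270)) = (-4193163 + (1639986 - 1*(-1020528)))/(-687298 + 270) = (-4193163 + (1639986 + 1020528))/(-687028) = (-4193163 + 2660514)*(-1/687028) = -1532649*(-1/687028) = 1532649/687028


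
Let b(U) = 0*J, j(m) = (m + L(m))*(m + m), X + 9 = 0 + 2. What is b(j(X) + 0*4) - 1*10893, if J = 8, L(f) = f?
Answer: -10893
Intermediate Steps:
X = -7 (X = -9 + (0 + 2) = -9 + 2 = -7)
j(m) = 4*m² (j(m) = (m + m)*(m + m) = (2*m)*(2*m) = 4*m²)
b(U) = 0 (b(U) = 0*8 = 0)
b(j(X) + 0*4) - 1*10893 = 0 - 1*10893 = 0 - 10893 = -10893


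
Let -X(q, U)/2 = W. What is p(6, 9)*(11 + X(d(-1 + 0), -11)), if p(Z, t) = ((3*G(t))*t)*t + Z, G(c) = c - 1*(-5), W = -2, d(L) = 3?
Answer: 51120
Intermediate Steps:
G(c) = 5 + c (G(c) = c + 5 = 5 + c)
X(q, U) = 4 (X(q, U) = -2*(-2) = 4)
p(Z, t) = Z + t²*(15 + 3*t) (p(Z, t) = ((3*(5 + t))*t)*t + Z = ((15 + 3*t)*t)*t + Z = (t*(15 + 3*t))*t + Z = t²*(15 + 3*t) + Z = Z + t²*(15 + 3*t))
p(6, 9)*(11 + X(d(-1 + 0), -11)) = (6 + 3*9²*(5 + 9))*(11 + 4) = (6 + 3*81*14)*15 = (6 + 3402)*15 = 3408*15 = 51120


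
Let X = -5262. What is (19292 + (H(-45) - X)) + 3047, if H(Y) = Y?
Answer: 27556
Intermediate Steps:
(19292 + (H(-45) - X)) + 3047 = (19292 + (-45 - 1*(-5262))) + 3047 = (19292 + (-45 + 5262)) + 3047 = (19292 + 5217) + 3047 = 24509 + 3047 = 27556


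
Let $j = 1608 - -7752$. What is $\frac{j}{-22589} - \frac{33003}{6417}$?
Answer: $- \frac{89507543}{16105957} \approx -5.5574$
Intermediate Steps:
$j = 9360$ ($j = 1608 + 7752 = 9360$)
$\frac{j}{-22589} - \frac{33003}{6417} = \frac{9360}{-22589} - \frac{33003}{6417} = 9360 \left(- \frac{1}{22589}\right) - \frac{3667}{713} = - \frac{9360}{22589} - \frac{3667}{713} = - \frac{89507543}{16105957}$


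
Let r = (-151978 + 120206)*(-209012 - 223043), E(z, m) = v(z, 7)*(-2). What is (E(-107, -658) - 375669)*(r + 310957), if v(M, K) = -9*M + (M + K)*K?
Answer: -5164240343463315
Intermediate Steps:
v(M, K) = -9*M + K*(K + M) (v(M, K) = -9*M + (K + M)*K = -9*M + K*(K + M))
E(z, m) = -98 + 4*z (E(z, m) = (7² - 9*z + 7*z)*(-2) = (49 - 9*z + 7*z)*(-2) = (49 - 2*z)*(-2) = -98 + 4*z)
r = 13727251460 (r = -31772*(-432055) = 13727251460)
(E(-107, -658) - 375669)*(r + 310957) = ((-98 + 4*(-107)) - 375669)*(13727251460 + 310957) = ((-98 - 428) - 375669)*13727562417 = (-526 - 375669)*13727562417 = -376195*13727562417 = -5164240343463315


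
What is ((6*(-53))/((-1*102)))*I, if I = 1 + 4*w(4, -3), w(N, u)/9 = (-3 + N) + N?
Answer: 9593/17 ≈ 564.29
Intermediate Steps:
w(N, u) = -27 + 18*N (w(N, u) = 9*((-3 + N) + N) = 9*(-3 + 2*N) = -27 + 18*N)
I = 181 (I = 1 + 4*(-27 + 18*4) = 1 + 4*(-27 + 72) = 1 + 4*45 = 1 + 180 = 181)
((6*(-53))/((-1*102)))*I = ((6*(-53))/((-1*102)))*181 = -318/(-102)*181 = -318*(-1/102)*181 = (53/17)*181 = 9593/17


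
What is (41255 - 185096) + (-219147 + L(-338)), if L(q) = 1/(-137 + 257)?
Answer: -43558559/120 ≈ -3.6299e+5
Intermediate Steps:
L(q) = 1/120
(41255 - 185096) + (-219147 + L(-338)) = (41255 - 185096) + (-219147 + 1/120) = -143841 - 26297639/120 = -43558559/120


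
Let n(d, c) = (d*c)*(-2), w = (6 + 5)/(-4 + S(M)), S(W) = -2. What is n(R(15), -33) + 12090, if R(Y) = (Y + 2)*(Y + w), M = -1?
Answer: 26863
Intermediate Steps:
w = -11/6 (w = (6 + 5)/(-4 - 2) = 11/(-6) = 11*(-⅙) = -11/6 ≈ -1.8333)
R(Y) = (2 + Y)*(-11/6 + Y) (R(Y) = (Y + 2)*(Y - 11/6) = (2 + Y)*(-11/6 + Y))
n(d, c) = -2*c*d (n(d, c) = (c*d)*(-2) = -2*c*d)
n(R(15), -33) + 12090 = -2*(-33)*(-11/3 + 15² + (⅙)*15) + 12090 = -2*(-33)*(-11/3 + 225 + 5/2) + 12090 = -2*(-33)*1343/6 + 12090 = 14773 + 12090 = 26863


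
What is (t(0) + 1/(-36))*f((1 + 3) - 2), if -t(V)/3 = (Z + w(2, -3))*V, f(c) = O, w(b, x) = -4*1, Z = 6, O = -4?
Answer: ⅑ ≈ 0.11111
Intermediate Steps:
w(b, x) = -4
f(c) = -4
t(V) = -6*V (t(V) = -3*(6 - 4)*V = -6*V)
(t(0) + 1/(-36))*f((1 + 3) - 2) = (-6*0 + 1/(-36))*(-4) = (0 - 1/36)*(-4) = -1/36*(-4) = ⅑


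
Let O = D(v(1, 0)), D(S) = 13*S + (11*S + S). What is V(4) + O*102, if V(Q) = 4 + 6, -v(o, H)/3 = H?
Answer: 10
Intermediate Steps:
v(o, H) = -3*H
V(Q) = 10
D(S) = 25*S (D(S) = 13*S + 12*S = 25*S)
O = 0 (O = 25*(-3*0) = 25*0 = 0)
V(4) + O*102 = 10 + 0*102 = 10 + 0 = 10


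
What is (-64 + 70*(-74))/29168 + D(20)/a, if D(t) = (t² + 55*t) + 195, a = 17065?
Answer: -2002455/24887596 ≈ -0.080460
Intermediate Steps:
D(t) = 195 + t² + 55*t
(-64 + 70*(-74))/29168 + D(20)/a = (-64 + 70*(-74))/29168 + (195 + 20² + 55*20)/17065 = (-64 - 5180)*(1/29168) + (195 + 400 + 1100)*(1/17065) = -5244*1/29168 + 1695*(1/17065) = -1311/7292 + 339/3413 = -2002455/24887596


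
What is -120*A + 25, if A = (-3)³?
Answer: 3265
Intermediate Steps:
A = -27
-120*A + 25 = -120*(-27) + 25 = 3240 + 25 = 3265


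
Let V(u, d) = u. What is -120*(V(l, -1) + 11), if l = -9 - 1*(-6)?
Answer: -960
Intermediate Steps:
l = -3 (l = -9 + 6 = -3)
-120*(V(l, -1) + 11) = -120*(-3 + 11) = -120*8 = -960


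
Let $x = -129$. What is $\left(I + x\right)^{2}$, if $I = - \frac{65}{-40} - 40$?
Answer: $\frac{1792921}{64} \approx 28014.0$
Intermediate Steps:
$I = - \frac{307}{8}$ ($I = \left(-65\right) \left(- \frac{1}{40}\right) - 40 = \frac{13}{8} - 40 = - \frac{307}{8} \approx -38.375$)
$\left(I + x\right)^{2} = \left(- \frac{307}{8} - 129\right)^{2} = \left(- \frac{1339}{8}\right)^{2} = \frac{1792921}{64}$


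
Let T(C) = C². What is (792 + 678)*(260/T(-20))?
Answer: 1911/2 ≈ 955.50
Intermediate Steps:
(792 + 678)*(260/T(-20)) = (792 + 678)*(260/((-20)²)) = 1470*(260/400) = 1470*(260*(1/400)) = 1470*(13/20) = 1911/2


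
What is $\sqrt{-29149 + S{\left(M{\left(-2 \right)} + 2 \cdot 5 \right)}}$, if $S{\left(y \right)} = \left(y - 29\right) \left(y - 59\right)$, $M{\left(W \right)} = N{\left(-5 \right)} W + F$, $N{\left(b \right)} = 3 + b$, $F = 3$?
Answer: $i \sqrt{28645} \approx 169.25 i$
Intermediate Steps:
$M{\left(W \right)} = 3 - 2 W$ ($M{\left(W \right)} = \left(3 - 5\right) W + 3 = - 2 W + 3 = 3 - 2 W$)
$S{\left(y \right)} = \left(-59 + y\right) \left(-29 + y\right)$ ($S{\left(y \right)} = \left(-29 + y\right) \left(-59 + y\right) = \left(-59 + y\right) \left(-29 + y\right)$)
$\sqrt{-29149 + S{\left(M{\left(-2 \right)} + 2 \cdot 5 \right)}} = \sqrt{-29149 + \left(1711 + \left(\left(3 - -4\right) + 2 \cdot 5\right)^{2} - 88 \left(\left(3 - -4\right) + 2 \cdot 5\right)\right)} = \sqrt{-29149 + \left(1711 + \left(\left(3 + 4\right) + 10\right)^{2} - 88 \left(\left(3 + 4\right) + 10\right)\right)} = \sqrt{-29149 + \left(1711 + \left(7 + 10\right)^{2} - 88 \left(7 + 10\right)\right)} = \sqrt{-29149 + \left(1711 + 17^{2} - 1496\right)} = \sqrt{-29149 + \left(1711 + 289 - 1496\right)} = \sqrt{-29149 + 504} = \sqrt{-28645} = i \sqrt{28645}$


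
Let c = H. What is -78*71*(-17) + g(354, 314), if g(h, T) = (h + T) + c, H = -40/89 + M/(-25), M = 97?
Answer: 210951517/2225 ≈ 94810.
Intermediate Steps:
H = -9633/2225 (H = -40/89 + 97/(-25) = -40*1/89 + 97*(-1/25) = -40/89 - 97/25 = -9633/2225 ≈ -4.3294)
c = -9633/2225 ≈ -4.3294
g(h, T) = -9633/2225 + T + h (g(h, T) = (h + T) - 9633/2225 = (T + h) - 9633/2225 = -9633/2225 + T + h)
-78*71*(-17) + g(354, 314) = -78*71*(-17) + (-9633/2225 + 314 + 354) = -5538*(-17) + 1476667/2225 = 94146 + 1476667/2225 = 210951517/2225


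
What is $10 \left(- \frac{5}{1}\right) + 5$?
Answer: $-45$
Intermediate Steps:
$10 \left(- \frac{5}{1}\right) + 5 = 10 \left(\left(-5\right) 1\right) + 5 = 10 \left(-5\right) + 5 = -50 + 5 = -45$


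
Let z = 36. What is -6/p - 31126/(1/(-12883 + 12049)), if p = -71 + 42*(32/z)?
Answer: 2621867502/101 ≈ 2.5959e+7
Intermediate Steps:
p = -101/3 (p = -71 + 42*(32/36) = -71 + 42*(32*(1/36)) = -71 + 42*(8/9) = -71 + 112/3 = -101/3 ≈ -33.667)
-6/p - 31126/(1/(-12883 + 12049)) = -6/(-101/3) - 31126/(1/(-12883 + 12049)) = -6*(-3/101) - 31126/(1/(-834)) = 18/101 - 31126/(-1/834) = 18/101 - 31126*(-834) = 18/101 + 25959084 = 2621867502/101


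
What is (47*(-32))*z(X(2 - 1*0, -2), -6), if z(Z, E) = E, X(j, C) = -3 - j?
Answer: 9024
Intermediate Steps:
(47*(-32))*z(X(2 - 1*0, -2), -6) = (47*(-32))*(-6) = -1504*(-6) = 9024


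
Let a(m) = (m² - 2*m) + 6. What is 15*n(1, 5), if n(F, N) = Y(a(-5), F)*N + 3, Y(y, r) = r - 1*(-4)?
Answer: 420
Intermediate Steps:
a(m) = 6 + m² - 2*m
Y(y, r) = 4 + r (Y(y, r) = r + 4 = 4 + r)
n(F, N) = 3 + N*(4 + F) (n(F, N) = (4 + F)*N + 3 = N*(4 + F) + 3 = 3 + N*(4 + F))
15*n(1, 5) = 15*(3 + 5*(4 + 1)) = 15*(3 + 5*5) = 15*(3 + 25) = 15*28 = 420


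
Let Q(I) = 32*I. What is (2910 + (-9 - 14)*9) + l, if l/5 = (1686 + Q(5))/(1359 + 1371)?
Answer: 56834/21 ≈ 2706.4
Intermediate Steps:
l = 71/21 (l = 5*((1686 + 32*5)/(1359 + 1371)) = 5*((1686 + 160)/2730) = 5*(1846*(1/2730)) = 5*(71/105) = 71/21 ≈ 3.3810)
(2910 + (-9 - 14)*9) + l = (2910 + (-9 - 14)*9) + 71/21 = (2910 - 23*9) + 71/21 = (2910 - 207) + 71/21 = 2703 + 71/21 = 56834/21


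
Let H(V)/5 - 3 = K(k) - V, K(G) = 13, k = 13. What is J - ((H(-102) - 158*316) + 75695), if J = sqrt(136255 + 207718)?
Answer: -26357 + sqrt(343973) ≈ -25771.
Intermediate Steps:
H(V) = 80 - 5*V (H(V) = 15 + 5*(13 - V) = 15 + (65 - 5*V) = 80 - 5*V)
J = sqrt(343973) ≈ 586.49
J - ((H(-102) - 158*316) + 75695) = sqrt(343973) - (((80 - 5*(-102)) - 158*316) + 75695) = sqrt(343973) - (((80 + 510) - 49928) + 75695) = sqrt(343973) - ((590 - 49928) + 75695) = sqrt(343973) - (-49338 + 75695) = sqrt(343973) - 1*26357 = sqrt(343973) - 26357 = -26357 + sqrt(343973)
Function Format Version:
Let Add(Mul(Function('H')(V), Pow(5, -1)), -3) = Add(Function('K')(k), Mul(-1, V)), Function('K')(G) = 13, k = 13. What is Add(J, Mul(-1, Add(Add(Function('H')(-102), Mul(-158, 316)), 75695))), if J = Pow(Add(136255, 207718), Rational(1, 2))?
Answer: Add(-26357, Pow(343973, Rational(1, 2))) ≈ -25771.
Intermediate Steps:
Function('H')(V) = Add(80, Mul(-5, V)) (Function('H')(V) = Add(15, Mul(5, Add(13, Mul(-1, V)))) = Add(15, Add(65, Mul(-5, V))) = Add(80, Mul(-5, V)))
J = Pow(343973, Rational(1, 2)) ≈ 586.49
Add(J, Mul(-1, Add(Add(Function('H')(-102), Mul(-158, 316)), 75695))) = Add(Pow(343973, Rational(1, 2)), Mul(-1, Add(Add(Add(80, Mul(-5, -102)), Mul(-158, 316)), 75695))) = Add(Pow(343973, Rational(1, 2)), Mul(-1, Add(Add(Add(80, 510), -49928), 75695))) = Add(Pow(343973, Rational(1, 2)), Mul(-1, Add(Add(590, -49928), 75695))) = Add(Pow(343973, Rational(1, 2)), Mul(-1, Add(-49338, 75695))) = Add(Pow(343973, Rational(1, 2)), Mul(-1, 26357)) = Add(Pow(343973, Rational(1, 2)), -26357) = Add(-26357, Pow(343973, Rational(1, 2)))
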